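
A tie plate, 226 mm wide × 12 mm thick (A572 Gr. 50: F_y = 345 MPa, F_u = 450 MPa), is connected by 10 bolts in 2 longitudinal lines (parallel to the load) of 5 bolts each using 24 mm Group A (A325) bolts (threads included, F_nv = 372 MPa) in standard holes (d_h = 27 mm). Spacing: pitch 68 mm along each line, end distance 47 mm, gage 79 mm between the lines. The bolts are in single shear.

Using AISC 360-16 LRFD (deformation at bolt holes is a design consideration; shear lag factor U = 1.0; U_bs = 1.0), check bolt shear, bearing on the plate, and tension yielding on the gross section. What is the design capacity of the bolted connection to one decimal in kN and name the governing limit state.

Bolt shear: A_b = π(24)²/4 = 452.39 mm². φR_n = 0.75 × 372 × 452.39 × 10 × 1 = 1262.2 kN.
Bearing (12 mm plate, F_u = 450 MPa): end bolts L_c = 47 − 27/2 = 33.5, R_n = min(1.2×33.5×12×450, 2.4×24×12×450) = 217.08 kN/bolt; interior L_c = 68 − 27 = 41, R_n = 265.68 kN/bolt. φR_n = 0.75 × (2×217.08 + 8×265.68) = 1919.7 kN.
Tension yield (gross): A_g = 226×12 = 2712 mm². φR_n = 0.90 × 345 × 2712 = 842.1 kN.
Governing: min(1262.2, 1919.7, 842.1) = 842.1 kN → gross-section yield.

842.1 kN (gross-section yield governs)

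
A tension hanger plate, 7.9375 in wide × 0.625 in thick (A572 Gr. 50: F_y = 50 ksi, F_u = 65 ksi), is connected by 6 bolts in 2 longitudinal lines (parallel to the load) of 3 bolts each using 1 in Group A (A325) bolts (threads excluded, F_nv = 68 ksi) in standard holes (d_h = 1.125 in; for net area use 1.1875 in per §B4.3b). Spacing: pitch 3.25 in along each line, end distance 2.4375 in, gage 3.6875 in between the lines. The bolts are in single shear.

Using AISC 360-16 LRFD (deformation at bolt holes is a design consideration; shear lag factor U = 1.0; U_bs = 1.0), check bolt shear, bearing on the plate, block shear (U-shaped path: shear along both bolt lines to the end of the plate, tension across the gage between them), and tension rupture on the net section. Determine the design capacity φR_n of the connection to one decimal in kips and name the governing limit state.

Bolt shear: A_b = π(1)²/4 = 0.7854 in². φR_n = 0.75 × 68 × 0.7854 × 6 × 1 = 240.3 kips.
Bearing (0.625 in plate, F_u = 65 ksi): end bolts L_c = 2.4375 − 1.125/2 = 1.875, R_n = min(1.2×1.875×0.625×65, 2.4×1×0.625×65) = 91.406 kips/bolt; interior L_c = 3.25 − 1.125 = 2.125, R_n = 97.5 kips/bolt. φR_n = 0.75 × (2×91.406 + 4×97.5) = 429.6 kips.
Block shear: shear path 2×[2.4375+2×3.25] = 2×8.9375 in, A_gv = 11.172, A_nv = 2×(8.9375 − 2.5×1.1875)×0.625 = 7.4609 in²; tension across gage: (3.6875 − 1×1.1875)×0.625 = 1.5625 in². R_n = min(0.6×65×7.4609, 0.6×50×11.172) + 1.0×65×1.5625 = min(290.98, 335.16) + 101.56 = 392.54 kips. φR_n = 0.75 × 392.54 = 294.4 kips.
Tension rupture (net): A_n = (7.9375 − 2×1.1875)×0.625 = 3.4766 in² (U = 1.0, A_e = A_n). φR_n = 0.75 × 65 × 3.4766 = 169.5 kips.
Governing: min(240.3, 429.6, 294.4, 169.5) = 169.5 kips → net-section rupture.

169.5 kips (net-section rupture governs)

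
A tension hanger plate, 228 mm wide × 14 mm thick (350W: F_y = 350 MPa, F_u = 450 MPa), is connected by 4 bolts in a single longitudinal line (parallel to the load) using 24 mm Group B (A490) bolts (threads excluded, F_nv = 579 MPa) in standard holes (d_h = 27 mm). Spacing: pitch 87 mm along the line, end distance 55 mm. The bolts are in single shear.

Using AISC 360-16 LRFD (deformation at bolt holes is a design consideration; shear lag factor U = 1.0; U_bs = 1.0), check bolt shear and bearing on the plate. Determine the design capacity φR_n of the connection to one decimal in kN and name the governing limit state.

Bolt shear: A_b = π(24)²/4 = 452.39 mm². φR_n = 0.75 × 579 × 452.39 × 4 × 1 = 785.8 kN.
Bearing (14 mm plate, F_u = 450 MPa): end bolts L_c = 55 − 27/2 = 41.5, R_n = min(1.2×41.5×14×450, 2.4×24×14×450) = 313.74 kN/bolt; interior L_c = 87 − 27 = 60, R_n = 362.88 kN/bolt. φR_n = 0.75 × (1×313.74 + 3×362.88) = 1051.8 kN.
Governing: min(785.8, 1051.8) = 785.8 kN → bolt shear.

785.8 kN (bolt shear governs)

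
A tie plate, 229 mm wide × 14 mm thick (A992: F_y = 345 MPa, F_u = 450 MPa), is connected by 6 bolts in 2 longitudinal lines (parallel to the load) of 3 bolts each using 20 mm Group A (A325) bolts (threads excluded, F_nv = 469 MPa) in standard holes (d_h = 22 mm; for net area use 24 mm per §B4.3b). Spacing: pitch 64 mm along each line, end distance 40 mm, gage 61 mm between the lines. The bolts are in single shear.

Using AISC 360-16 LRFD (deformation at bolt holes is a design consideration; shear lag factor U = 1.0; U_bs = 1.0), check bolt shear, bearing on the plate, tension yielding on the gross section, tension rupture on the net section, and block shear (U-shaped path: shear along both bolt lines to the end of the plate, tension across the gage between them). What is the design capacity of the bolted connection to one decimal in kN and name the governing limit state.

663.0 kN (bolt shear governs)

Bolt shear: A_b = π(20)²/4 = 314.16 mm². φR_n = 0.75 × 469 × 314.16 × 6 × 1 = 663.0 kN.
Bearing (14 mm plate, F_u = 450 MPa): end bolts L_c = 40 − 22/2 = 29, R_n = min(1.2×29×14×450, 2.4×20×14×450) = 219.24 kN/bolt; interior L_c = 64 − 22 = 42, R_n = 302.4 kN/bolt. φR_n = 0.75 × (2×219.24 + 4×302.4) = 1236.1 kN.
Tension yield (gross): A_g = 229×14 = 3206 mm². φR_n = 0.90 × 345 × 3206 = 995.5 kN.
Tension rupture (net): A_n = (229 − 2×24)×14 = 2534 mm² (U = 1.0, A_e = A_n). φR_n = 0.75 × 450 × 2534 = 855.2 kN.
Block shear: shear path 2×[40+2×64] = 2×168 mm, A_gv = 4704, A_nv = 2×(168 − 2.5×24)×14 = 3024 mm²; tension across gage: (61 − 1×24)×14 = 518 mm². R_n = min(0.6×450×3024, 0.6×345×4704) + 1.0×450×518 = min(816.48, 973.73) + 233.1 = 1049.6 kN. φR_n = 0.75 × 1049.6 = 787.2 kN.
Governing: min(663.0, 1236.1, 995.5, 855.2, 787.2) = 663.0 kN → bolt shear.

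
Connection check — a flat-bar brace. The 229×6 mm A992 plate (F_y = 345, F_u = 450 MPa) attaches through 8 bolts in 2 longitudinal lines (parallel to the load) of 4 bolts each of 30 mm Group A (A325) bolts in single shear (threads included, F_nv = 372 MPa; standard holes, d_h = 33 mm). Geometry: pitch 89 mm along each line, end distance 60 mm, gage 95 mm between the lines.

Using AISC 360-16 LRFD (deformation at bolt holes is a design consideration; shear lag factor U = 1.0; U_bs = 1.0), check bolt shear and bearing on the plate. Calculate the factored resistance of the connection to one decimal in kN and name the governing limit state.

1027.9 kN (bearing governs)

Bolt shear: A_b = π(30)²/4 = 706.86 mm². φR_n = 0.75 × 372 × 706.86 × 8 × 1 = 1577.7 kN.
Bearing (6 mm plate, F_u = 450 MPa): end bolts L_c = 60 − 33/2 = 43.5, R_n = min(1.2×43.5×6×450, 2.4×30×6×450) = 140.94 kN/bolt; interior L_c = 89 − 33 = 56, R_n = 181.44 kN/bolt. φR_n = 0.75 × (2×140.94 + 6×181.44) = 1027.9 kN.
Governing: min(1577.7, 1027.9) = 1027.9 kN → bearing.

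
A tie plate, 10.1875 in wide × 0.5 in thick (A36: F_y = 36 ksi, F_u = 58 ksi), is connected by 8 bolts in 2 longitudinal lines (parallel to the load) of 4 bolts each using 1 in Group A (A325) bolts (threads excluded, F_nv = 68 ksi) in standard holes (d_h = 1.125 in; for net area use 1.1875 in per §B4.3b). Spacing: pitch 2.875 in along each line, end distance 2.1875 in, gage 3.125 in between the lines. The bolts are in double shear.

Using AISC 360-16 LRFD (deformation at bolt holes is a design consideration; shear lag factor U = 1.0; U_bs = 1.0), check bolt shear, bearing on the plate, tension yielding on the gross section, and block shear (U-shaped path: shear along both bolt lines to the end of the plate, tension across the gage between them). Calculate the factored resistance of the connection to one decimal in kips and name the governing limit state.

165.0 kips (gross-section yield governs)

Bolt shear: A_b = π(1)²/4 = 0.7854 in². φR_n = 0.75 × 68 × 0.7854 × 8 × 2 = 640.9 kips.
Bearing (0.5 in plate, F_u = 58 ksi): end bolts L_c = 2.1875 − 1.125/2 = 1.625, R_n = min(1.2×1.625×0.5×58, 2.4×1×0.5×58) = 56.55 kips/bolt; interior L_c = 2.875 − 1.125 = 1.75, R_n = 60.9 kips/bolt. φR_n = 0.75 × (2×56.55 + 6×60.9) = 358.9 kips.
Tension yield (gross): A_g = 10.1875×0.5 = 5.0938 in². φR_n = 0.90 × 36 × 5.0938 = 165.0 kips.
Block shear: shear path 2×[2.1875+3×2.875] = 2×10.8125 in, A_gv = 10.813, A_nv = 2×(10.8125 − 3.5×1.1875)×0.5 = 6.6563 in²; tension across gage: (3.125 − 1×1.1875)×0.5 = 0.96875 in². R_n = min(0.6×58×6.6563, 0.6×36×10.813) + 1.0×58×0.96875 = min(231.64, 233.56) + 56.188 = 287.83 kips. φR_n = 0.75 × 287.83 = 215.9 kips.
Governing: min(640.9, 358.9, 165.0, 215.9) = 165.0 kips → gross-section yield.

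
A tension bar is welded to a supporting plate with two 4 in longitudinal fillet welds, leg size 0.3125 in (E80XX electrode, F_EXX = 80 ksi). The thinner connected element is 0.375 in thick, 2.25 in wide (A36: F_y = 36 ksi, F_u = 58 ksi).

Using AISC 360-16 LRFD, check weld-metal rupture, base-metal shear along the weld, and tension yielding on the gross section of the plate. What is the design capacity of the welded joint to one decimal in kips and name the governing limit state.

27.3 kips (gross-section yield governs)

Weld metal: throat = 0.707×0.3125 = 0.22094 in, L = 2×4 = 8 in. φR_n = 0.75 × 0.6 × 80 × 0.22094 × 8 = 63.6 kips.
Base metal shear (0.375 in plate): yield φR_n = 1.0×0.6×36×0.375×8 = 64.8 kips; rupture φR_n = 0.75×0.6×58×0.375×8 = 78.3 kips; take 64.8 kips (yield).
Tension yield (gross): A_g = 2.25×0.375 = 0.84375 in². φR_n = 0.90 × 36 × 0.84375 = 27.3 kips.
Governing: min(63.6, 64.8, 27.3) = 27.3 kips → gross-section yield.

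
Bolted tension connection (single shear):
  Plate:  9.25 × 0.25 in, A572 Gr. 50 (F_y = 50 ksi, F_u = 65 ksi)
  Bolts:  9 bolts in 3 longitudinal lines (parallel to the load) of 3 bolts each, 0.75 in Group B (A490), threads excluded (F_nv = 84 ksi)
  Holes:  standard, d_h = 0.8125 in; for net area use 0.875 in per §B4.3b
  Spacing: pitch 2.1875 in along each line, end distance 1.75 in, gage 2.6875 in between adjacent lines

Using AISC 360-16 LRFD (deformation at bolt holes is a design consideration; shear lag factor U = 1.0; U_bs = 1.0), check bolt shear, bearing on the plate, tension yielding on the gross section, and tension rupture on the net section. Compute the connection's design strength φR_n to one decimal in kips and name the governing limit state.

80.7 kips (net-section rupture governs)

Bolt shear: A_b = π(0.75)²/4 = 0.44179 in². φR_n = 0.75 × 84 × 0.44179 × 9 × 1 = 250.5 kips.
Bearing (0.25 in plate, F_u = 65 ksi): end bolts L_c = 1.75 − 0.8125/2 = 1.34375, R_n = min(1.2×1.34375×0.25×65, 2.4×0.75×0.25×65) = 26.203 kips/bolt; interior L_c = 2.1875 − 0.8125 = 1.375, R_n = 26.813 kips/bolt. φR_n = 0.75 × (3×26.203 + 6×26.813) = 179.6 kips.
Tension yield (gross): A_g = 9.25×0.25 = 2.3125 in². φR_n = 0.90 × 50 × 2.3125 = 104.1 kips.
Tension rupture (net): A_n = (9.25 − 3×0.875)×0.25 = 1.6563 in² (U = 1.0, A_e = A_n). φR_n = 0.75 × 65 × 1.6563 = 80.7 kips.
Governing: min(250.5, 179.6, 104.1, 80.7) = 80.7 kips → net-section rupture.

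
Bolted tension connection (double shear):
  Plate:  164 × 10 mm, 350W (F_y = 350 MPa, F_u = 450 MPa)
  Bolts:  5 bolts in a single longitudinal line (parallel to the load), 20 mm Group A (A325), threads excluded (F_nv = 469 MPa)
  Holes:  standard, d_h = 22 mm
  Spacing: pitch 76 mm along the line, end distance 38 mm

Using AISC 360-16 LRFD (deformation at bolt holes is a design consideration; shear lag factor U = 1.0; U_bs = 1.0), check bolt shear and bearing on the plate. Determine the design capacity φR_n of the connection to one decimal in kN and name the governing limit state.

Bolt shear: A_b = π(20)²/4 = 314.16 mm². φR_n = 0.75 × 469 × 314.16 × 5 × 2 = 1105.1 kN.
Bearing (10 mm plate, F_u = 450 MPa): end bolts L_c = 38 − 22/2 = 27, R_n = min(1.2×27×10×450, 2.4×20×10×450) = 145.8 kN/bolt; interior L_c = 76 − 22 = 54, R_n = 216 kN/bolt. φR_n = 0.75 × (1×145.8 + 4×216) = 757.4 kN.
Governing: min(1105.1, 757.4) = 757.4 kN → bearing.

757.4 kN (bearing governs)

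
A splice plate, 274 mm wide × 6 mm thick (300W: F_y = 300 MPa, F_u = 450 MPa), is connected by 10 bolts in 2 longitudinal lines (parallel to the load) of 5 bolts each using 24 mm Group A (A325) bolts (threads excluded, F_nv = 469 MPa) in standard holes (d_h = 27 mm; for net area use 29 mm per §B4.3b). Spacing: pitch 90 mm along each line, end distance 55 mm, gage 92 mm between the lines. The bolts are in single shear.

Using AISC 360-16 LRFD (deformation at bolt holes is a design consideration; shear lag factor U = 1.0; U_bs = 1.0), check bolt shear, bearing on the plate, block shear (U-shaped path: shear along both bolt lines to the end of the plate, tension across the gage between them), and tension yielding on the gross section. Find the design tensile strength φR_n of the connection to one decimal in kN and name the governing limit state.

Bolt shear: A_b = π(24)²/4 = 452.39 mm². φR_n = 0.75 × 469 × 452.39 × 10 × 1 = 1591.3 kN.
Bearing (6 mm plate, F_u = 450 MPa): end bolts L_c = 55 − 27/2 = 41.5, R_n = min(1.2×41.5×6×450, 2.4×24×6×450) = 134.46 kN/bolt; interior L_c = 90 − 27 = 63, R_n = 155.52 kN/bolt. φR_n = 0.75 × (2×134.46 + 8×155.52) = 1134.8 kN.
Block shear: shear path 2×[55+4×90] = 2×415 mm, A_gv = 4980, A_nv = 2×(415 − 4.5×29)×6 = 3414 mm²; tension across gage: (92 − 1×29)×6 = 378 mm². R_n = min(0.6×450×3414, 0.6×300×4980) + 1.0×450×378 = min(921.78, 896.4) + 170.1 = 1066.5 kN. φR_n = 0.75 × 1066.5 = 799.9 kN.
Tension yield (gross): A_g = 274×6 = 1644 mm². φR_n = 0.90 × 300 × 1644 = 443.9 kN.
Governing: min(1591.3, 1134.8, 799.9, 443.9) = 443.9 kN → gross-section yield.

443.9 kN (gross-section yield governs)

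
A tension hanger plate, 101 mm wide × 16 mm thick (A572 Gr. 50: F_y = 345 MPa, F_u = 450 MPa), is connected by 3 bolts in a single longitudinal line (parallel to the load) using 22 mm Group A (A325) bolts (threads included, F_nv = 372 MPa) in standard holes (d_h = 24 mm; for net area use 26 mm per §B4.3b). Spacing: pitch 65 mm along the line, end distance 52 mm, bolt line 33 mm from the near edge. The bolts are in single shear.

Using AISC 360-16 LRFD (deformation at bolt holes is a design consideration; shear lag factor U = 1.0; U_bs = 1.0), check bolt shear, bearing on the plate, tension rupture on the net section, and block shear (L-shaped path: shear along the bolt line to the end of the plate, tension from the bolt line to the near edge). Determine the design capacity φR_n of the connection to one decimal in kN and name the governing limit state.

318.2 kN (bolt shear governs)

Bolt shear: A_b = π(22)²/4 = 380.13 mm². φR_n = 0.75 × 372 × 380.13 × 3 × 1 = 318.2 kN.
Bearing (16 mm plate, F_u = 450 MPa): end bolts L_c = 52 − 24/2 = 40, R_n = min(1.2×40×16×450, 2.4×22×16×450) = 345.6 kN/bolt; interior L_c = 65 − 24 = 41, R_n = 354.24 kN/bolt. φR_n = 0.75 × (1×345.6 + 2×354.24) = 790.6 kN.
Tension rupture (net): A_n = (101 − 1×26)×16 = 1200 mm² (U = 1.0, A_e = A_n). φR_n = 0.75 × 450 × 1200 = 405.0 kN.
Block shear: shear path 1×[52+2×65] = 1×182 mm, A_gv = 2912, A_nv = 1×(182 − 2.5×26)×16 = 1872 mm²; tension to near edge: (33 − 0.5×26)×16 = 320 mm². R_n = min(0.6×450×1872, 0.6×345×2912) + 1.0×450×320 = min(505.44, 602.78) + 144 = 649.44 kN. φR_n = 0.75 × 649.44 = 487.1 kN.
Governing: min(318.2, 790.6, 405.0, 487.1) = 318.2 kN → bolt shear.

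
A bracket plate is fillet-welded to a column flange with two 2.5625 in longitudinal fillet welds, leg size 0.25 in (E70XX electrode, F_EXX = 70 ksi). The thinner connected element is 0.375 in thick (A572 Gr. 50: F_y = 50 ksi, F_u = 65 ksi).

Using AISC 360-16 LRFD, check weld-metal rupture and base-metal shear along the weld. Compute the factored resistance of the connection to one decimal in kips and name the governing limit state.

28.5 kips (weld metal governs)

Weld metal: throat = 0.707×0.25 = 0.17675 in, L = 2×2.5625 = 5.125 in. φR_n = 0.75 × 0.6 × 70 × 0.17675 × 5.125 = 28.5 kips.
Base metal shear (0.375 in plate): yield φR_n = 1.0×0.6×50×0.375×5.125 = 57.7 kips; rupture φR_n = 0.75×0.6×65×0.375×5.125 = 56.2 kips; take 56.2 kips (rupture).
Governing: min(28.5, 56.2) = 28.5 kips → weld metal.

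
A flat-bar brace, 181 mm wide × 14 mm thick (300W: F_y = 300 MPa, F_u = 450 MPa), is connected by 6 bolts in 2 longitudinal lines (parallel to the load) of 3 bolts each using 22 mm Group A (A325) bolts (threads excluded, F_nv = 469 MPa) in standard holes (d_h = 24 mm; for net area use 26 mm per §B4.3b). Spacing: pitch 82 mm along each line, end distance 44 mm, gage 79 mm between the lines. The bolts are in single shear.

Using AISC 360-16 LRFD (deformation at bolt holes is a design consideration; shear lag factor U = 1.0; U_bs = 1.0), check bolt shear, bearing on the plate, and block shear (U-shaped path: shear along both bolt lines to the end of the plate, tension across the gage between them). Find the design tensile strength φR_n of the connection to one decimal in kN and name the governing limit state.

Bolt shear: A_b = π(22)²/4 = 380.13 mm². φR_n = 0.75 × 469 × 380.13 × 6 × 1 = 802.3 kN.
Bearing (14 mm plate, F_u = 450 MPa): end bolts L_c = 44 − 24/2 = 32, R_n = min(1.2×32×14×450, 2.4×22×14×450) = 241.92 kN/bolt; interior L_c = 82 − 24 = 58, R_n = 332.64 kN/bolt. φR_n = 0.75 × (2×241.92 + 4×332.64) = 1360.8 kN.
Block shear: shear path 2×[44+2×82] = 2×208 mm, A_gv = 5824, A_nv = 2×(208 − 2.5×26)×14 = 4004 mm²; tension across gage: (79 − 1×26)×14 = 742 mm². R_n = min(0.6×450×4004, 0.6×300×5824) + 1.0×450×742 = min(1081.1, 1048.3) + 333.9 = 1382.2 kN. φR_n = 0.75 × 1382.2 = 1036.7 kN.
Governing: min(802.3, 1360.8, 1036.7) = 802.3 kN → bolt shear.

802.3 kN (bolt shear governs)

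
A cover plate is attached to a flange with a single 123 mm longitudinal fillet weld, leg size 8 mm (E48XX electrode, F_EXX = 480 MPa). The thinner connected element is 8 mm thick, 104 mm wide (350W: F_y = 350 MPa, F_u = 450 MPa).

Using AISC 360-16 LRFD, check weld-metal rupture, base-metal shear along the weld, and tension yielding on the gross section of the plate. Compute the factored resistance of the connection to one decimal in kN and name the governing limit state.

Weld metal: throat = 0.707×8 = 5.656 mm, L = 123 mm. φR_n = 0.75 × 0.6 × 480 × 5.656 × 123 = 150.3 kN.
Base metal shear (8 mm plate): yield φR_n = 1.0×0.6×350×8×123 = 206.6 kN; rupture φR_n = 0.75×0.6×450×8×123 = 199.3 kN; take 199.3 kN (rupture).
Tension yield (gross): A_g = 104×8 = 832 mm². φR_n = 0.90 × 350 × 832 = 262.1 kN.
Governing: min(150.3, 199.3, 262.1) = 150.3 kN → weld metal.

150.3 kN (weld metal governs)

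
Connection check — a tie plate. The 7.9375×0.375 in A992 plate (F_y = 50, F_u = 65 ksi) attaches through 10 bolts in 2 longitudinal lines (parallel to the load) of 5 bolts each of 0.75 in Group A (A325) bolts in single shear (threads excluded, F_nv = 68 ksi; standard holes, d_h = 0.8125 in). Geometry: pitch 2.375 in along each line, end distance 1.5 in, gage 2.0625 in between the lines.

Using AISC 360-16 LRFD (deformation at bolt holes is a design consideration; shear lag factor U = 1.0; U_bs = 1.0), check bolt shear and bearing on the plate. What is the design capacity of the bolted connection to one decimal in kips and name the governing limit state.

Bolt shear: A_b = π(0.75)²/4 = 0.44179 in². φR_n = 0.75 × 68 × 0.44179 × 10 × 1 = 225.3 kips.
Bearing (0.375 in plate, F_u = 65 ksi): end bolts L_c = 1.5 − 0.8125/2 = 1.09375, R_n = min(1.2×1.09375×0.375×65, 2.4×0.75×0.375×65) = 31.992 kips/bolt; interior L_c = 2.375 − 0.8125 = 1.5625, R_n = 43.875 kips/bolt. φR_n = 0.75 × (2×31.992 + 8×43.875) = 311.2 kips.
Governing: min(225.3, 311.2) = 225.3 kips → bolt shear.

225.3 kips (bolt shear governs)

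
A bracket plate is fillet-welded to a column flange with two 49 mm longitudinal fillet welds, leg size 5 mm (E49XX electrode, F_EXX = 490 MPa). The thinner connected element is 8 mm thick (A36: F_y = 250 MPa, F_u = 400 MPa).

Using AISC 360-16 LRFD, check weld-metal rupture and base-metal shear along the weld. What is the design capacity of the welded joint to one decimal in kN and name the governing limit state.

76.4 kN (weld metal governs)

Weld metal: throat = 0.707×5 = 3.535 mm, L = 2×49 = 98 mm. φR_n = 0.75 × 0.6 × 490 × 3.535 × 98 = 76.4 kN.
Base metal shear (8 mm plate): yield φR_n = 1.0×0.6×250×8×98 = 117.6 kN; rupture φR_n = 0.75×0.6×400×8×98 = 141.1 kN; take 117.6 kN (yield).
Governing: min(76.4, 117.6) = 76.4 kN → weld metal.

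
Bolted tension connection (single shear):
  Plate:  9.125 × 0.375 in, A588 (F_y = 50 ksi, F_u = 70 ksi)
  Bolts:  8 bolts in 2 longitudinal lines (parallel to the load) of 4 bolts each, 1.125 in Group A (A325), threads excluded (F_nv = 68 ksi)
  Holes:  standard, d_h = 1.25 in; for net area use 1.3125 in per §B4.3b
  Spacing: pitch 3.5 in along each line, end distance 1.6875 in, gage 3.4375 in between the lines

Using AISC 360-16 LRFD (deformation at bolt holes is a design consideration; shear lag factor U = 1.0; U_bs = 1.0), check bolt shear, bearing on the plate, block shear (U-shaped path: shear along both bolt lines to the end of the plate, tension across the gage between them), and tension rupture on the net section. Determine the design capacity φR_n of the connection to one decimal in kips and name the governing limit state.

128.0 kips (net-section rupture governs)

Bolt shear: A_b = π(1.125)²/4 = 0.99402 in². φR_n = 0.75 × 68 × 0.99402 × 8 × 1 = 405.6 kips.
Bearing (0.375 in plate, F_u = 70 ksi): end bolts L_c = 1.6875 − 1.25/2 = 1.0625, R_n = min(1.2×1.0625×0.375×70, 2.4×1.125×0.375×70) = 33.469 kips/bolt; interior L_c = 3.5 − 1.25 = 2.25, R_n = 70.875 kips/bolt. φR_n = 0.75 × (2×33.469 + 6×70.875) = 369.1 kips.
Block shear: shear path 2×[1.6875+3×3.5] = 2×12.1875 in, A_gv = 9.1406, A_nv = 2×(12.1875 − 3.5×1.3125)×0.375 = 5.6953 in²; tension across gage: (3.4375 − 1×1.3125)×0.375 = 0.79688 in². R_n = min(0.6×70×5.6953, 0.6×50×9.1406) + 1.0×70×0.79688 = min(239.2, 274.22) + 55.782 = 294.98 kips. φR_n = 0.75 × 294.98 = 221.2 kips.
Tension rupture (net): A_n = (9.125 − 2×1.3125)×0.375 = 2.4375 in² (U = 1.0, A_e = A_n). φR_n = 0.75 × 70 × 2.4375 = 128.0 kips.
Governing: min(405.6, 369.1, 221.2, 128.0) = 128.0 kips → net-section rupture.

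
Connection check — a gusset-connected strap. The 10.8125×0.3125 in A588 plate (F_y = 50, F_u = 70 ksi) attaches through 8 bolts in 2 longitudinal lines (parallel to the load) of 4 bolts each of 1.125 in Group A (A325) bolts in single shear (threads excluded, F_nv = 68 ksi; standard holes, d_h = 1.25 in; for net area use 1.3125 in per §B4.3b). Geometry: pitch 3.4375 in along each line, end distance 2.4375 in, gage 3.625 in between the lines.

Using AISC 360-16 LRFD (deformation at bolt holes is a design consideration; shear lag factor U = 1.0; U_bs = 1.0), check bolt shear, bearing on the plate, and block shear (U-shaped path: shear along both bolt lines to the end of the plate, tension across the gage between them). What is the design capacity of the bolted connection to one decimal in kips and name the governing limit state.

198.5 kips (block shear governs)

Bolt shear: A_b = π(1.125)²/4 = 0.99402 in². φR_n = 0.75 × 68 × 0.99402 × 8 × 1 = 405.6 kips.
Bearing (0.3125 in plate, F_u = 70 ksi): end bolts L_c = 2.4375 − 1.25/2 = 1.8125, R_n = min(1.2×1.8125×0.3125×70, 2.4×1.125×0.3125×70) = 47.578 kips/bolt; interior L_c = 3.4375 − 1.25 = 2.1875, R_n = 57.422 kips/bolt. φR_n = 0.75 × (2×47.578 + 6×57.422) = 329.8 kips.
Block shear: shear path 2×[2.4375+3×3.4375] = 2×12.75 in, A_gv = 7.9688, A_nv = 2×(12.75 − 3.5×1.3125)×0.3125 = 5.0977 in²; tension across gage: (3.625 − 1×1.3125)×0.3125 = 0.72266 in². R_n = min(0.6×70×5.0977, 0.6×50×7.9688) + 1.0×70×0.72266 = min(214.1, 239.06) + 50.586 = 264.69 kips. φR_n = 0.75 × 264.69 = 198.5 kips.
Governing: min(405.6, 329.8, 198.5) = 198.5 kips → block shear.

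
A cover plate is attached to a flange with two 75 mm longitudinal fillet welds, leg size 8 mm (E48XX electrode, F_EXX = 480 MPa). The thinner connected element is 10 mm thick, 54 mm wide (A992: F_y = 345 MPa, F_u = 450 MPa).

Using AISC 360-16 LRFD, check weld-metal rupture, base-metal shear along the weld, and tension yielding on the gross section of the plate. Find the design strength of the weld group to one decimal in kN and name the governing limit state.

167.7 kN (gross-section yield governs)

Weld metal: throat = 0.707×8 = 5.656 mm, L = 2×75 = 150 mm. φR_n = 0.75 × 0.6 × 480 × 5.656 × 150 = 183.3 kN.
Base metal shear (10 mm plate): yield φR_n = 1.0×0.6×345×10×150 = 310.5 kN; rupture φR_n = 0.75×0.6×450×10×150 = 303.8 kN; take 303.8 kN (rupture).
Tension yield (gross): A_g = 54×10 = 540 mm². φR_n = 0.90 × 345 × 540 = 167.7 kN.
Governing: min(183.3, 303.8, 167.7) = 167.7 kN → gross-section yield.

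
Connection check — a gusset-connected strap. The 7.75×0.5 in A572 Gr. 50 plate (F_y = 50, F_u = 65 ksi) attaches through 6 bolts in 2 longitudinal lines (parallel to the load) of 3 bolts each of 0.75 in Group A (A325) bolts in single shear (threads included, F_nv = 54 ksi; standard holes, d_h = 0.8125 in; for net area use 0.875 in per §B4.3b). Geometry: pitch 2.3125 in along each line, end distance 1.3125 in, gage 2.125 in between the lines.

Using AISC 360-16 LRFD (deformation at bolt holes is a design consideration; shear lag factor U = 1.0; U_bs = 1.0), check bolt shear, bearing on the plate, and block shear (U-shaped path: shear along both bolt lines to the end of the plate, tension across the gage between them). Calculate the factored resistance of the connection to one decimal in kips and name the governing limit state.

Bolt shear: A_b = π(0.75)²/4 = 0.44179 in². φR_n = 0.75 × 54 × 0.44179 × 6 × 1 = 107.4 kips.
Bearing (0.5 in plate, F_u = 65 ksi): end bolts L_c = 1.3125 − 0.8125/2 = 0.90625, R_n = min(1.2×0.90625×0.5×65, 2.4×0.75×0.5×65) = 35.344 kips/bolt; interior L_c = 2.3125 − 0.8125 = 1.5, R_n = 58.5 kips/bolt. φR_n = 0.75 × (2×35.344 + 4×58.5) = 228.5 kips.
Block shear: shear path 2×[1.3125+2×2.3125] = 2×5.9375 in, A_gv = 5.9375, A_nv = 2×(5.9375 − 2.5×0.875)×0.5 = 3.75 in²; tension across gage: (2.125 − 1×0.875)×0.5 = 0.625 in². R_n = min(0.6×65×3.75, 0.6×50×5.9375) + 1.0×65×0.625 = min(146.25, 178.13) + 40.625 = 186.88 kips. φR_n = 0.75 × 186.88 = 140.2 kips.
Governing: min(107.4, 228.5, 140.2) = 107.4 kips → bolt shear.

107.4 kips (bolt shear governs)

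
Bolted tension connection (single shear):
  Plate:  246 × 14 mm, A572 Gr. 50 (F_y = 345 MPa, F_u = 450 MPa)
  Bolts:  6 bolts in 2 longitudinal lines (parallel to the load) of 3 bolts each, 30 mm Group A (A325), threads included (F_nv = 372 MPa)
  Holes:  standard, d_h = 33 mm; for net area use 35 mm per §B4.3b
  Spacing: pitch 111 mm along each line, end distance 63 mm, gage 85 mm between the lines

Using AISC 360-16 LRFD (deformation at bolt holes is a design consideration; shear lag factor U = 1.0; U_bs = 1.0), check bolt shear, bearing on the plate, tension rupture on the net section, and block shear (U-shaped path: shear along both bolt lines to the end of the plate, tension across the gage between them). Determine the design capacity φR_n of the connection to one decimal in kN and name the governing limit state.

Bolt shear: A_b = π(30)²/4 = 706.86 mm². φR_n = 0.75 × 372 × 706.86 × 6 × 1 = 1183.3 kN.
Bearing (14 mm plate, F_u = 450 MPa): end bolts L_c = 63 − 33/2 = 46.5, R_n = min(1.2×46.5×14×450, 2.4×30×14×450) = 351.54 kN/bolt; interior L_c = 111 − 33 = 78, R_n = 453.6 kN/bolt. φR_n = 0.75 × (2×351.54 + 4×453.6) = 1888.1 kN.
Tension rupture (net): A_n = (246 − 2×35)×14 = 2464 mm² (U = 1.0, A_e = A_n). φR_n = 0.75 × 450 × 2464 = 831.6 kN.
Block shear: shear path 2×[63+2×111] = 2×285 mm, A_gv = 7980, A_nv = 2×(285 − 2.5×35)×14 = 5530 mm²; tension across gage: (85 − 1×35)×14 = 700 mm². R_n = min(0.6×450×5530, 0.6×345×7980) + 1.0×450×700 = min(1493.1, 1651.9) + 315 = 1808.1 kN. φR_n = 0.75 × 1808.1 = 1356.1 kN.
Governing: min(1183.3, 1888.1, 831.6, 1356.1) = 831.6 kN → net-section rupture.

831.6 kN (net-section rupture governs)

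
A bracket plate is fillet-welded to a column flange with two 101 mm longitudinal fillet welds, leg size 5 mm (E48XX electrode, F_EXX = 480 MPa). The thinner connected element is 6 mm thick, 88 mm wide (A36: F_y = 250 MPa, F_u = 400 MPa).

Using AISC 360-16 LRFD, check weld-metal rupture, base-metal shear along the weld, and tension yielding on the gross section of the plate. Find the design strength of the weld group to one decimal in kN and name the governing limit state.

Weld metal: throat = 0.707×5 = 3.535 mm, L = 2×101 = 202 mm. φR_n = 0.75 × 0.6 × 480 × 3.535 × 202 = 154.2 kN.
Base metal shear (6 mm plate): yield φR_n = 1.0×0.6×250×6×202 = 181.8 kN; rupture φR_n = 0.75×0.6×400×6×202 = 218.2 kN; take 181.8 kN (yield).
Tension yield (gross): A_g = 88×6 = 528 mm². φR_n = 0.90 × 250 × 528 = 118.8 kN.
Governing: min(154.2, 181.8, 118.8) = 118.8 kN → gross-section yield.

118.8 kN (gross-section yield governs)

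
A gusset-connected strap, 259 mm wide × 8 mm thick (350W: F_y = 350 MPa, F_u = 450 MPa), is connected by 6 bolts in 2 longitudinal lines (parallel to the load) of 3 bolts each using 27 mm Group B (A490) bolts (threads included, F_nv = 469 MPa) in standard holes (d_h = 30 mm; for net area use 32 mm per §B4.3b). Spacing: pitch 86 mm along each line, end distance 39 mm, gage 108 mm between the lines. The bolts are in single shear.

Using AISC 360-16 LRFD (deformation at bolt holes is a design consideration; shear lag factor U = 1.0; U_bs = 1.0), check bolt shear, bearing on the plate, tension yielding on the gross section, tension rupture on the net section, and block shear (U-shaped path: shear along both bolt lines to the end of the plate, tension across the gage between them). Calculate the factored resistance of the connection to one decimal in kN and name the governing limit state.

Bolt shear: A_b = π(27)²/4 = 572.56 mm². φR_n = 0.75 × 469 × 572.56 × 6 × 1 = 1208.4 kN.
Bearing (8 mm plate, F_u = 450 MPa): end bolts L_c = 39 − 30/2 = 24, R_n = min(1.2×24×8×450, 2.4×27×8×450) = 103.68 kN/bolt; interior L_c = 86 − 30 = 56, R_n = 233.28 kN/bolt. φR_n = 0.75 × (2×103.68 + 4×233.28) = 855.4 kN.
Tension yield (gross): A_g = 259×8 = 2072 mm². φR_n = 0.90 × 350 × 2072 = 652.7 kN.
Tension rupture (net): A_n = (259 − 2×32)×8 = 1560 mm² (U = 1.0, A_e = A_n). φR_n = 0.75 × 450 × 1560 = 526.5 kN.
Block shear: shear path 2×[39+2×86] = 2×211 mm, A_gv = 3376, A_nv = 2×(211 − 2.5×32)×8 = 2096 mm²; tension across gage: (108 − 1×32)×8 = 608 mm². R_n = min(0.6×450×2096, 0.6×350×3376) + 1.0×450×608 = min(565.92, 708.96) + 273.6 = 839.52 kN. φR_n = 0.75 × 839.52 = 629.6 kN.
Governing: min(1208.4, 855.4, 652.7, 526.5, 629.6) = 526.5 kN → net-section rupture.

526.5 kN (net-section rupture governs)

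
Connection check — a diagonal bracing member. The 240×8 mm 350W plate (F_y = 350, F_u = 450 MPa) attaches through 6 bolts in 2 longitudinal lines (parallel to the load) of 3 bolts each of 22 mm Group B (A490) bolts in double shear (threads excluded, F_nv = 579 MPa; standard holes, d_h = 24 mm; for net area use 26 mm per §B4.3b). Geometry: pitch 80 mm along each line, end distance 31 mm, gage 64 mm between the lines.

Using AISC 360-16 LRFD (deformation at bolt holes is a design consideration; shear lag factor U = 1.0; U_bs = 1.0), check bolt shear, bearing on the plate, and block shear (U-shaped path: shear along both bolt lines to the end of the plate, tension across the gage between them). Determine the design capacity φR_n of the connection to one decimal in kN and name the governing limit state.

Bolt shear: A_b = π(22)²/4 = 380.13 mm². φR_n = 0.75 × 579 × 380.13 × 6 × 2 = 1980.9 kN.
Bearing (8 mm plate, F_u = 450 MPa): end bolts L_c = 31 − 24/2 = 19, R_n = min(1.2×19×8×450, 2.4×22×8×450) = 82.08 kN/bolt; interior L_c = 80 − 24 = 56, R_n = 190.08 kN/bolt. φR_n = 0.75 × (2×82.08 + 4×190.08) = 693.4 kN.
Block shear: shear path 2×[31+2×80] = 2×191 mm, A_gv = 3056, A_nv = 2×(191 − 2.5×26)×8 = 2016 mm²; tension across gage: (64 − 1×26)×8 = 304 mm². R_n = min(0.6×450×2016, 0.6×350×3056) + 1.0×450×304 = min(544.32, 641.76) + 136.8 = 681.12 kN. φR_n = 0.75 × 681.12 = 510.8 kN.
Governing: min(1980.9, 693.4, 510.8) = 510.8 kN → block shear.

510.8 kN (block shear governs)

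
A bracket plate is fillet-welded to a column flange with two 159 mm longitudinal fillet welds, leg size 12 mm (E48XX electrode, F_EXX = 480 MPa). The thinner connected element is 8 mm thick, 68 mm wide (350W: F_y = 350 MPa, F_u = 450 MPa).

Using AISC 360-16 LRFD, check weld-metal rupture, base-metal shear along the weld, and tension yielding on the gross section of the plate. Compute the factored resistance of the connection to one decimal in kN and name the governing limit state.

Weld metal: throat = 0.707×12 = 8.484 mm, L = 2×159 = 318 mm. φR_n = 0.75 × 0.6 × 480 × 8.484 × 318 = 582.7 kN.
Base metal shear (8 mm plate): yield φR_n = 1.0×0.6×350×8×318 = 534.2 kN; rupture φR_n = 0.75×0.6×450×8×318 = 515.2 kN; take 515.2 kN (rupture).
Tension yield (gross): A_g = 68×8 = 544 mm². φR_n = 0.90 × 350 × 544 = 171.4 kN.
Governing: min(582.7, 515.2, 171.4) = 171.4 kN → gross-section yield.

171.4 kN (gross-section yield governs)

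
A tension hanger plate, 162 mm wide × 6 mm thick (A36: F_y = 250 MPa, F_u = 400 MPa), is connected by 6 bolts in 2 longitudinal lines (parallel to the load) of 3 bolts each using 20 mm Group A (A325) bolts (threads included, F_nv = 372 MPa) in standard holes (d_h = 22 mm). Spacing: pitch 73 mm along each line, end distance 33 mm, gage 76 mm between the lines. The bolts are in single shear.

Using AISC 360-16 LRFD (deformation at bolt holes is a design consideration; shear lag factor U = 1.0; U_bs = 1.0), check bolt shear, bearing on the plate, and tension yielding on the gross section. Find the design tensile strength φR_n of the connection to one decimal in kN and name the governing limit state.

218.7 kN (gross-section yield governs)

Bolt shear: A_b = π(20)²/4 = 314.16 mm². φR_n = 0.75 × 372 × 314.16 × 6 × 1 = 525.9 kN.
Bearing (6 mm plate, F_u = 400 MPa): end bolts L_c = 33 − 22/2 = 22, R_n = min(1.2×22×6×400, 2.4×20×6×400) = 63.36 kN/bolt; interior L_c = 73 − 22 = 51, R_n = 115.2 kN/bolt. φR_n = 0.75 × (2×63.36 + 4×115.2) = 440.6 kN.
Tension yield (gross): A_g = 162×6 = 972 mm². φR_n = 0.90 × 250 × 972 = 218.7 kN.
Governing: min(525.9, 440.6, 218.7) = 218.7 kN → gross-section yield.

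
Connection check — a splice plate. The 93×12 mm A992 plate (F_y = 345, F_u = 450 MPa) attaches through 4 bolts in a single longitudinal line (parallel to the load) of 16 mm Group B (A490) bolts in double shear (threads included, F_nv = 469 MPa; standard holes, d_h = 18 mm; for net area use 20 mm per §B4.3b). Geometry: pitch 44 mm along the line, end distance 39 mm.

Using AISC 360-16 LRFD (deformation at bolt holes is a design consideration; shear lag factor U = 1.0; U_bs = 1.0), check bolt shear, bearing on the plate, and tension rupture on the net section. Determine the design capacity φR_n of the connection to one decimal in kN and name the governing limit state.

Bolt shear: A_b = π(16)²/4 = 201.06 mm². φR_n = 0.75 × 469 × 201.06 × 4 × 2 = 565.8 kN.
Bearing (12 mm plate, F_u = 450 MPa): end bolts L_c = 39 − 18/2 = 30, R_n = min(1.2×30×12×450, 2.4×16×12×450) = 194.4 kN/bolt; interior L_c = 44 − 18 = 26, R_n = 168.48 kN/bolt. φR_n = 0.75 × (1×194.4 + 3×168.48) = 524.9 kN.
Tension rupture (net): A_n = (93 − 1×20)×12 = 876 mm² (U = 1.0, A_e = A_n). φR_n = 0.75 × 450 × 876 = 295.7 kN.
Governing: min(565.8, 524.9, 295.7) = 295.7 kN → net-section rupture.

295.7 kN (net-section rupture governs)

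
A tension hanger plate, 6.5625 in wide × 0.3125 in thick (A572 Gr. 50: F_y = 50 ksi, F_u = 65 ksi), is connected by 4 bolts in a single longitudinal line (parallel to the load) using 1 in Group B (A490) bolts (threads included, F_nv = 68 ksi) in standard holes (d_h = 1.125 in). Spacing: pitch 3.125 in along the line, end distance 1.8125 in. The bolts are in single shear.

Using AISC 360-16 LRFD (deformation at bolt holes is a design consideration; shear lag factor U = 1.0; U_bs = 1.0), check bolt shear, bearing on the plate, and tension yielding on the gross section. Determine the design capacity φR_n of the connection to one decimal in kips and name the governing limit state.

Bolt shear: A_b = π(1)²/4 = 0.7854 in². φR_n = 0.75 × 68 × 0.7854 × 4 × 1 = 160.2 kips.
Bearing (0.3125 in plate, F_u = 65 ksi): end bolts L_c = 1.8125 − 1.125/2 = 1.25, R_n = min(1.2×1.25×0.3125×65, 2.4×1×0.3125×65) = 30.469 kips/bolt; interior L_c = 3.125 − 1.125 = 2, R_n = 48.75 kips/bolt. φR_n = 0.75 × (1×30.469 + 3×48.75) = 132.5 kips.
Tension yield (gross): A_g = 6.5625×0.3125 = 2.0508 in². φR_n = 0.90 × 50 × 2.0508 = 92.3 kips.
Governing: min(160.2, 132.5, 92.3) = 92.3 kips → gross-section yield.

92.3 kips (gross-section yield governs)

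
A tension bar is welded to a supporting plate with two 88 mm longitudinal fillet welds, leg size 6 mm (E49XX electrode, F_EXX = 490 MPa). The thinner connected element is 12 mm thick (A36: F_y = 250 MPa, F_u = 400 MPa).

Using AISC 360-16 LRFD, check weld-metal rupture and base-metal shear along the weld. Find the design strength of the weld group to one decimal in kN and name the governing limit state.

Weld metal: throat = 0.707×6 = 4.242 mm, L = 2×88 = 176 mm. φR_n = 0.75 × 0.6 × 490 × 4.242 × 176 = 164.6 kN.
Base metal shear (12 mm plate): yield φR_n = 1.0×0.6×250×12×176 = 316.8 kN; rupture φR_n = 0.75×0.6×400×12×176 = 380.2 kN; take 316.8 kN (yield).
Governing: min(164.6, 316.8) = 164.6 kN → weld metal.

164.6 kN (weld metal governs)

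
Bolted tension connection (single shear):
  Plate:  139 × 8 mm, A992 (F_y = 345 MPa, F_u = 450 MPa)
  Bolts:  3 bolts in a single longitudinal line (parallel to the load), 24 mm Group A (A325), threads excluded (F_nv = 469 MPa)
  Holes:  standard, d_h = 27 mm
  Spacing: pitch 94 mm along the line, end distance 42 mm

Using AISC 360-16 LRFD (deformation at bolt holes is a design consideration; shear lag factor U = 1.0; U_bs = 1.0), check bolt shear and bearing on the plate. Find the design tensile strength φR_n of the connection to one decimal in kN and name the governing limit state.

403.4 kN (bearing governs)

Bolt shear: A_b = π(24)²/4 = 452.39 mm². φR_n = 0.75 × 469 × 452.39 × 3 × 1 = 477.4 kN.
Bearing (8 mm plate, F_u = 450 MPa): end bolts L_c = 42 − 27/2 = 28.5, R_n = min(1.2×28.5×8×450, 2.4×24×8×450) = 123.12 kN/bolt; interior L_c = 94 − 27 = 67, R_n = 207.36 kN/bolt. φR_n = 0.75 × (1×123.12 + 2×207.36) = 403.4 kN.
Governing: min(477.4, 403.4) = 403.4 kN → bearing.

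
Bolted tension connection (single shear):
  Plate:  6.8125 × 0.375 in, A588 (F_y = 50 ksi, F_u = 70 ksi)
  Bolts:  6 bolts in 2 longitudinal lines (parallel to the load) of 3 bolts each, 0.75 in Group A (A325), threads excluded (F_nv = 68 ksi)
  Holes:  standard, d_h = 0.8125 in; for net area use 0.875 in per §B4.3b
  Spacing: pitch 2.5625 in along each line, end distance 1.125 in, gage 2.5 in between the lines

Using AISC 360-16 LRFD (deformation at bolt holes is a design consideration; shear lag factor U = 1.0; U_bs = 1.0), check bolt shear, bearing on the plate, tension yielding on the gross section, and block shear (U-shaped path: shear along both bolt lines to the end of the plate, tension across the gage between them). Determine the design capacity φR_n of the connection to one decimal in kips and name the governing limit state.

Bolt shear: A_b = π(0.75)²/4 = 0.44179 in². φR_n = 0.75 × 68 × 0.44179 × 6 × 1 = 135.2 kips.
Bearing (0.375 in plate, F_u = 70 ksi): end bolts L_c = 1.125 − 0.8125/2 = 0.71875, R_n = min(1.2×0.71875×0.375×70, 2.4×0.75×0.375×70) = 22.641 kips/bolt; interior L_c = 2.5625 − 0.8125 = 1.75, R_n = 47.25 kips/bolt. φR_n = 0.75 × (2×22.641 + 4×47.25) = 175.7 kips.
Tension yield (gross): A_g = 6.8125×0.375 = 2.5547 in². φR_n = 0.90 × 50 × 2.5547 = 115.0 kips.
Block shear: shear path 2×[1.125+2×2.5625] = 2×6.25 in, A_gv = 4.6875, A_nv = 2×(6.25 − 2.5×0.875)×0.375 = 3.0469 in²; tension across gage: (2.5 − 1×0.875)×0.375 = 0.60938 in². R_n = min(0.6×70×3.0469, 0.6×50×4.6875) + 1.0×70×0.60938 = min(127.97, 140.63) + 42.657 = 170.63 kips. φR_n = 0.75 × 170.63 = 128.0 kips.
Governing: min(135.2, 175.7, 115.0, 128.0) = 115.0 kips → gross-section yield.

115.0 kips (gross-section yield governs)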